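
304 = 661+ - 357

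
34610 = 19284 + 15326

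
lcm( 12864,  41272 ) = 990528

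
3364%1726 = 1638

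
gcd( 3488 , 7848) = 872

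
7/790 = 7/790 = 0.01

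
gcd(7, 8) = 1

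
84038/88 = 42019/44  =  954.98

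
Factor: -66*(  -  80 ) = 5280 =2^5*3^1*5^1 * 11^1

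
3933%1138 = 519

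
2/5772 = 1/2886 = 0.00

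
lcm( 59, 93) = 5487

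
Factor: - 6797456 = - 2^4 * 424841^1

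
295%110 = 75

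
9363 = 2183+7180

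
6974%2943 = 1088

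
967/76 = 967/76 = 12.72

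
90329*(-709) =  - 64043261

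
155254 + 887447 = 1042701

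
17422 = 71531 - 54109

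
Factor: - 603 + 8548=5^1*7^1*227^1=7945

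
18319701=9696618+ 8623083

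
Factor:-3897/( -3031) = 3^2*7^(-1) = 9/7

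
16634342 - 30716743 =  - 14082401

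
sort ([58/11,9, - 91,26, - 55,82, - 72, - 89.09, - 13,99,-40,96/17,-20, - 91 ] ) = [ - 91 ,- 91,-89.09, - 72, - 55, - 40,-20, - 13,58/11,96/17, 9, 26,82,99 ] 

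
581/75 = 581/75 =7.75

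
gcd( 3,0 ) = 3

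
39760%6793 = 5795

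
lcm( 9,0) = 0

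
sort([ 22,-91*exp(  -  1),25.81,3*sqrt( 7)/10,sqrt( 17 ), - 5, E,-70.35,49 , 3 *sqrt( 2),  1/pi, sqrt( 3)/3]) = [ - 70.35 , - 91 * exp( - 1 ),-5, 1/pi, sqrt(3)/3, 3*sqrt(7 ) /10 , E,sqrt( 17), 3*sqrt( 2),22,25.81, 49 ] 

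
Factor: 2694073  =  1213^1 * 2221^1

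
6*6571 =39426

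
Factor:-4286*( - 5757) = 2^1 * 3^1*19^1*101^1*2143^1 = 24674502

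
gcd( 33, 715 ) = 11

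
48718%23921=876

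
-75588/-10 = 37794/5 = 7558.80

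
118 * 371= 43778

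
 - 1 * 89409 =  - 89409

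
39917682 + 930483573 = 970401255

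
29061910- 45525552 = - 16463642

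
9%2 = 1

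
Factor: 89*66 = 5874 = 2^1*3^1*11^1*89^1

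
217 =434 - 217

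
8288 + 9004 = 17292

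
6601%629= 311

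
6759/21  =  2253/7 = 321.86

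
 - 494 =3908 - 4402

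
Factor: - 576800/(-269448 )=700/327 = 2^2*3^ ( - 1)*5^2 * 7^1*109^(-1) 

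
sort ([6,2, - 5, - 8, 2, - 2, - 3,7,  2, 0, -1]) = [ - 8, - 5, - 3,-2 , - 1, 0,  2 , 2,2, 6, 7 ] 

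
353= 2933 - 2580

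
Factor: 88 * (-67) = -5896 = -2^3 * 11^1*67^1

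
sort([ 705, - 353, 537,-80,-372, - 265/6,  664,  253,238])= [ - 372, - 353, - 80 , - 265/6, 238,  253,  537,  664, 705] 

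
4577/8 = 4577/8 = 572.12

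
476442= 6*79407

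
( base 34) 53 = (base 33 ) 58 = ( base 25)6n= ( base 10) 173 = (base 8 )255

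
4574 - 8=4566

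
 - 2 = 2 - 4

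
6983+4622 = 11605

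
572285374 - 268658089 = 303627285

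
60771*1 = 60771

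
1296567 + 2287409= 3583976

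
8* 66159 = 529272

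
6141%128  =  125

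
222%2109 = 222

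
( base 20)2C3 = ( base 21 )27e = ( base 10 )1043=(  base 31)12k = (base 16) 413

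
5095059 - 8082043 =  - 2986984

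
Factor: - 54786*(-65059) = 2^1* 3^1*17^1*23^1*43^1*89^1*397^1 = 3564322374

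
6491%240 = 11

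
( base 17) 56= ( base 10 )91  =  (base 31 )2t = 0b1011011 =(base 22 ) 43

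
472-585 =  - 113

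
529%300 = 229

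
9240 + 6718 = 15958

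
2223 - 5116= - 2893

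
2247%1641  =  606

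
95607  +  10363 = 105970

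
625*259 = 161875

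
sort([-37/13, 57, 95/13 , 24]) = [- 37/13,95/13,24,57 ] 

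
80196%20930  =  17406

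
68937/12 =22979/4 = 5744.75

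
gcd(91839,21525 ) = 3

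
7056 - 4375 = 2681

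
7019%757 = 206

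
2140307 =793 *2699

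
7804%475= 204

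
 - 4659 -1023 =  - 5682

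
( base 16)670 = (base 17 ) 5bg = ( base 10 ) 1648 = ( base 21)3FA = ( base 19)4AE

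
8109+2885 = 10994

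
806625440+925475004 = 1732100444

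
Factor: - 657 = -3^2*73^1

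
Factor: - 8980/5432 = -2245/1358 = - 2^ (- 1 )*5^1*7^(-1 ) * 97^ (-1)*449^1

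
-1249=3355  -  4604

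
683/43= 683/43= 15.88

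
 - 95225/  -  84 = 95225/84 = 1133.63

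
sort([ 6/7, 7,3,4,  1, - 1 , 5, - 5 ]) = [ - 5, - 1,  6/7,1,3, 4,5, 7 ]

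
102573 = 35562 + 67011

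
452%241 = 211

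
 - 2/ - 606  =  1/303  =  0.00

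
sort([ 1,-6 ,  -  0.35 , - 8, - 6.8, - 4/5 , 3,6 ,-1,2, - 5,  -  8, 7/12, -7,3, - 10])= [- 10, - 8 , - 8, - 7, - 6.8, - 6, - 5, - 1, - 4/5,  -  0.35,7/12,1,2,  3,3,6]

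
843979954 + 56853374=900833328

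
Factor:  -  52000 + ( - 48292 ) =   -  100292 = - 2^2*25073^1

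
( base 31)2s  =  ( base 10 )90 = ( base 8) 132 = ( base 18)50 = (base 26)3C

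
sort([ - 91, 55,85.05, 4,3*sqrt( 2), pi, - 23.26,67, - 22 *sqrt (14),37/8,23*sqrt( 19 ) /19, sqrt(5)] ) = [ - 91, - 22*sqrt( 14),-23.26,sqrt( 5), pi,4,3*sqrt( 2),37/8,23*sqrt( 19 )/19 , 55,  67,85.05 ]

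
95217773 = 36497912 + 58719861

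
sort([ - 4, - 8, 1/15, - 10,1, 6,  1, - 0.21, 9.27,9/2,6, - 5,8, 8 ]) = [ - 10, - 8,-5, - 4, -0.21,1/15,1,1, 9/2, 6,6,  8,8, 9.27 ]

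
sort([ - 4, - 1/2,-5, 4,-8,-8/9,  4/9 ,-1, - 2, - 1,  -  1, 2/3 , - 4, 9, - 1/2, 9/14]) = [ - 8, - 5, - 4, - 4,- 2,- 1, - 1, - 1 , - 8/9 , - 1/2, - 1/2, 4/9, 9/14, 2/3, 4, 9]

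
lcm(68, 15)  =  1020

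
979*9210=9016590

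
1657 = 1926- 269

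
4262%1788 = 686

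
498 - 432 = 66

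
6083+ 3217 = 9300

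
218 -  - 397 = 615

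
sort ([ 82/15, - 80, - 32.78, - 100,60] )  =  [ - 100 , - 80, - 32.78, 82/15 , 60] 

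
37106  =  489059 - 451953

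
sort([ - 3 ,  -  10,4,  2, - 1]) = [ - 10, -3, - 1,2 , 4]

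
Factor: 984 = 2^3*3^1*41^1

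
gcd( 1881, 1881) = 1881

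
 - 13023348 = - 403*32316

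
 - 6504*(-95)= 617880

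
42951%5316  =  423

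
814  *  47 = 38258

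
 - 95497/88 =  -  1086 + 71/88 =-1085.19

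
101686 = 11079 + 90607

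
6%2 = 0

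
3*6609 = 19827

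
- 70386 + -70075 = -140461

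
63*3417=215271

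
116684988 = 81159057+35525931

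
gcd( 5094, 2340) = 18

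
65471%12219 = 4376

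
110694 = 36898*3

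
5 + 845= 850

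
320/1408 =5/22 = 0.23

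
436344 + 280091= 716435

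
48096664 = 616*78079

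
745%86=57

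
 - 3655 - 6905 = - 10560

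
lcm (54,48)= 432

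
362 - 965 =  - 603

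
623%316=307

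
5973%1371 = 489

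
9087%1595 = 1112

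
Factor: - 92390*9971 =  - 921220690 = - 2^1*5^1*13^2*59^1*9239^1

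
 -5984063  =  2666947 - 8651010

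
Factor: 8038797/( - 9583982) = -2^(  -  1)*3^1*13^1*113^ ( - 1)*42407^( - 1)*206123^1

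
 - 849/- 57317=849/57317= 0.01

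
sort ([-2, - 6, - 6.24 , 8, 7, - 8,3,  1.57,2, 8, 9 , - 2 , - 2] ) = [ - 8, - 6.24, - 6,-2,-2, - 2, 1.57,2 , 3,7, 8 , 8,9 ]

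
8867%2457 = 1496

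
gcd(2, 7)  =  1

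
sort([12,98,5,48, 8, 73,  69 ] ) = [5,8,12,48, 69, 73, 98]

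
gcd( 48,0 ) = 48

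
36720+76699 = 113419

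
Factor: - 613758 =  - 2^1 * 3^1*102293^1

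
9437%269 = 22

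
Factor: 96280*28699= 2^3*5^1 * 11^1*29^1 * 83^1*2609^1 = 2763139720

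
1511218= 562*2689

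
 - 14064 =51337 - 65401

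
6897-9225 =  - 2328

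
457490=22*20795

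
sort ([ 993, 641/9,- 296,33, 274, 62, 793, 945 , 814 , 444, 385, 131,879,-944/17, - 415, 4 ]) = [ -415, - 296, - 944/17, 4,33,62, 641/9, 131,274, 385, 444, 793, 814, 879, 945,993 ]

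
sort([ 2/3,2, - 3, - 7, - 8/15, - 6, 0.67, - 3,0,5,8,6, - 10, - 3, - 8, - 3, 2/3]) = [ - 10, - 8 , - 7, - 6, - 3, - 3  , -3, - 3 , - 8/15,  0 , 2/3,2/3, 0.67,2,5,6, 8]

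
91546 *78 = 7140588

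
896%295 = 11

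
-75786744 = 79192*( - 957)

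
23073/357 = 64 + 75/119  =  64.63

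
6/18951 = 2/6317 = 0.00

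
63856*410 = 26180960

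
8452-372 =8080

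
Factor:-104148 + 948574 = 844426 = 2^1*11^1*131^1*293^1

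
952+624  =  1576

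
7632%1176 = 576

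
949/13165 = 949/13165= 0.07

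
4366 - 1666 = 2700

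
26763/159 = 8921/53 = 168.32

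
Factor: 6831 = 3^3*11^1 * 23^1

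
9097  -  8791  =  306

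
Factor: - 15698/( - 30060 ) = 2^( - 1)* 3^( - 2) * 5^(  -  1 )*47^1 = 47/90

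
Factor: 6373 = 6373^1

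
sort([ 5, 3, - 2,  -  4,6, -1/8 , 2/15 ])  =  [ - 4, - 2,-1/8, 2/15 , 3, 5,6 ] 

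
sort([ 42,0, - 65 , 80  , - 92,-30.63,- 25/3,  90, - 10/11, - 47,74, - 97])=[ - 97, - 92, - 65, - 47,- 30.63 , - 25/3,-10/11, 0, 42,74,80,90]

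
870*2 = 1740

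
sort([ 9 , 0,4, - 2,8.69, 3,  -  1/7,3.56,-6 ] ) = [-6, - 2,-1/7,  0,3,3.56,4,  8.69,9]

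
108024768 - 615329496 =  - 507304728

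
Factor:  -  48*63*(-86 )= 260064 = 2^5*3^3*7^1*43^1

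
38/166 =19/83 = 0.23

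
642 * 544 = 349248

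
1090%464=162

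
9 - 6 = 3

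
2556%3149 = 2556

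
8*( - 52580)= - 420640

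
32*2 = 64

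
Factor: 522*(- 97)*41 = -2075994 = -2^1*  3^2 * 29^1*41^1*97^1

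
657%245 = 167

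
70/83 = 70/83 = 0.84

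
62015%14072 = 5727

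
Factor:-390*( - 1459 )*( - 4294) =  -2443328940 = -2^2*3^1*5^1*13^1*19^1 * 113^1*1459^1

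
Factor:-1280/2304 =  - 3^( - 2) * 5^1= - 5/9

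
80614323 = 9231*8733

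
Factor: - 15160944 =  - 2^4*3^1*257^1*1229^1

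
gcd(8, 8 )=8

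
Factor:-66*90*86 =- 2^3*3^3*5^1*11^1*43^1 =- 510840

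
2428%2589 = 2428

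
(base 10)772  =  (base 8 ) 1404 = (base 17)2b7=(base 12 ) 544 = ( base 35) m2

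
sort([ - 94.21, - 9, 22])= [ - 94.21, - 9,22 ]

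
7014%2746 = 1522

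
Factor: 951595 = 5^1*83^1*2293^1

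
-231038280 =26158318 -257196598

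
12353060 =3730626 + 8622434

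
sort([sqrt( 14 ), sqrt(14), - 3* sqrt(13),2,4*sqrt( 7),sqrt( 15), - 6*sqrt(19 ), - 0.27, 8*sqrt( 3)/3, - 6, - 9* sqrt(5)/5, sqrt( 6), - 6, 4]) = [- 6*sqrt( 19), - 3 * sqrt ( 13), - 6, - 6, - 9 * sqrt ( 5)/5, - 0.27, 2,sqrt ( 6 ),sqrt( 14 ),sqrt(14),sqrt(15),4,8*sqrt( 3) /3,  4*sqrt(7 )] 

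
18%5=3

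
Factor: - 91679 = - 7^2*1871^1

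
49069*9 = 441621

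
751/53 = 14 + 9/53  =  14.17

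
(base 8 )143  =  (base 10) 99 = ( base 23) 47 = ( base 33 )30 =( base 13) 78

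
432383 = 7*61769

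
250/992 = 125/496 = 0.25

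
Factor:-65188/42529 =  - 2^2*43^1*71^( - 1 )* 379^1*599^( - 1)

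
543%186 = 171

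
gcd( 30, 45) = 15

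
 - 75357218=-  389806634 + 314449416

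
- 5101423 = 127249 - 5228672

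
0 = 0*510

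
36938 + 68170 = 105108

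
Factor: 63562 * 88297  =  2^1 * 11^1  *23^1*61^1 *349^1 * 521^1 = 5612333914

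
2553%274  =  87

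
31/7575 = 31/7575 = 0.00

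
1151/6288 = 1151/6288 = 0.18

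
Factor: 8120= 2^3  *  5^1 * 7^1*29^1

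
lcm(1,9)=9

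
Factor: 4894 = 2^1*2447^1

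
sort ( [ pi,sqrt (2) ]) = [sqrt( 2),pi] 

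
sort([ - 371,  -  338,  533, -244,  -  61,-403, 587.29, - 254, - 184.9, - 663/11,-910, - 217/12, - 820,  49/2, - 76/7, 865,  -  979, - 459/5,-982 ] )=[ - 982, - 979,  -  910, - 820, - 403, - 371,-338, - 254, - 244,-184.9, - 459/5, - 61, - 663/11,-217/12, - 76/7,49/2,533, 587.29,  865 ]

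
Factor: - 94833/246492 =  - 257/668 = - 2^ ( - 2 )*167^(-1)*  257^1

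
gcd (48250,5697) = 1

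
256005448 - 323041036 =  - 67035588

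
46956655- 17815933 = 29140722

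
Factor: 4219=4219^1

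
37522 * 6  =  225132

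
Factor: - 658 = - 2^1*7^1 * 47^1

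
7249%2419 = 2411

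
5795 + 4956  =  10751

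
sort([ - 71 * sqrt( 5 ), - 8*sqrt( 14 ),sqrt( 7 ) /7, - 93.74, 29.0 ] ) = [  -  71* sqrt(5 ), - 93.74, - 8*sqrt( 14) , sqrt( 7) /7,29.0]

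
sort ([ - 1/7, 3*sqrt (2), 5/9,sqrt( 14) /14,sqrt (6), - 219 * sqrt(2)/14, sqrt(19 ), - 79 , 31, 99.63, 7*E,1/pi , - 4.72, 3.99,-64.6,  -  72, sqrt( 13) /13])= [ - 79,- 72,  -  64.6, - 219*sqrt( 2 )/14 , - 4.72, - 1/7, sqrt( 14) /14,sqrt( 13 )/13,1/pi, 5/9,sqrt(6 ),3.99, 3*sqrt(2), sqrt( 19), 7 * E,31, 99.63 ] 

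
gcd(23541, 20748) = 399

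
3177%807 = 756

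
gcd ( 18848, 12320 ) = 32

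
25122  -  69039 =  - 43917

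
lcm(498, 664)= 1992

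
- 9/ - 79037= 9/79037=0.00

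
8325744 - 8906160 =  - 580416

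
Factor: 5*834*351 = 2^1*3^4*5^1 * 13^1*139^1  =  1463670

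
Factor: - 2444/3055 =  - 2^2*5^( - 1) = - 4/5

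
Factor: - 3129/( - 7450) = 2^( - 1)*3^1*5^( - 2)*7^1 = 21/50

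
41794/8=20897/4 = 5224.25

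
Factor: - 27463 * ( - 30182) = 828888266=2^1*29^1*947^1  *15091^1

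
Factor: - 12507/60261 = -11/53 =- 11^1 * 53^( - 1)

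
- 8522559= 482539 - 9005098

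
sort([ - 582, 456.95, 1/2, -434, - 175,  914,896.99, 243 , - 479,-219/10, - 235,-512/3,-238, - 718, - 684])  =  [ - 718, - 684, - 582, - 479, - 434, - 238, - 235, - 175, - 512/3, - 219/10,1/2,243, 456.95,896.99, 914]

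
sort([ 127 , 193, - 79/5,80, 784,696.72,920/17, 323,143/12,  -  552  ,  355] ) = [-552, - 79/5,143/12, 920/17,80,  127,193, 323,355, 696.72, 784 ]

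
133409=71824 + 61585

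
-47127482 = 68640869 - 115768351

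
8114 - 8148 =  - 34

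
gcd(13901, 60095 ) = 1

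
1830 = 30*61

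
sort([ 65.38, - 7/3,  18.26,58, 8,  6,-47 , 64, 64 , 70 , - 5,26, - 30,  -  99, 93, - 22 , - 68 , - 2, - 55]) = [ - 99, - 68,-55, -47 ,-30,-22, -5, - 7/3 ,  -  2, 6,8 , 18.26,26 , 58, 64,64,65.38,70, 93 ]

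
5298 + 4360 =9658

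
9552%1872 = 192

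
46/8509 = 46/8509 = 0.01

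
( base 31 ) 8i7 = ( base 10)8253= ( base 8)20075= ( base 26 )c5b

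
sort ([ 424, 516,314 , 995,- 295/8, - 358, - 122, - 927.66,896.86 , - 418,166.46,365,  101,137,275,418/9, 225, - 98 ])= [  -  927.66 ,  -  418, - 358, - 122,  -  98, - 295/8,418/9,101 , 137,166.46, 225,275, 314 , 365, 424,516,896.86,995] 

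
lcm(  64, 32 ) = 64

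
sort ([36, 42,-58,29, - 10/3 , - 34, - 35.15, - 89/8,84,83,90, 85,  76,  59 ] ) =[ - 58,-35.15 , - 34, - 89/8, - 10/3,29,36,42, 59,76,83, 84,85, 90]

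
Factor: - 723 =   -  3^1*241^1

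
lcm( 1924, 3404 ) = 44252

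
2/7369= 2/7369 = 0.00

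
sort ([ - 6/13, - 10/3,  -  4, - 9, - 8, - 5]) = [ - 9 , - 8, - 5, - 4,- 10/3, - 6/13] 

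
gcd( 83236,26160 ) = 4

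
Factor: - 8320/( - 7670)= 64/59 =2^6*59^ ( -1)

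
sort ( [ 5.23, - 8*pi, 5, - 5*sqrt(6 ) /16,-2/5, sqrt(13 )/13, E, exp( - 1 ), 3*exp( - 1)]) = [ - 8*pi, - 5 * sqrt( 6 )/16, - 2/5, sqrt(13)/13, exp( - 1),3*exp ( - 1 ), E, 5, 5.23]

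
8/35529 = 8/35529 = 0.00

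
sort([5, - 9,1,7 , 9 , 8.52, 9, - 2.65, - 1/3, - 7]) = [ - 9, - 7, - 2.65,-1/3, 1, 5,7,8.52,9, 9]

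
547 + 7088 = 7635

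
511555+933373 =1444928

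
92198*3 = 276594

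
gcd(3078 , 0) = 3078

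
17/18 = 17/18 = 0.94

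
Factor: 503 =503^1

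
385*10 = 3850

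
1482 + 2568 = 4050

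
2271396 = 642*3538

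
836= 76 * 11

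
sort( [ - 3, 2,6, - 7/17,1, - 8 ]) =[-8, -3, - 7/17, 1, 2,6 ]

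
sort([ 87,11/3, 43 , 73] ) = [ 11/3, 43, 73, 87] 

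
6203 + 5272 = 11475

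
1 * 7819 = 7819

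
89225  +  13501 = 102726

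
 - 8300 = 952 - 9252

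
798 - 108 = 690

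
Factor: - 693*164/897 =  - 2^2*3^1*7^1*11^1*13^( - 1)*23^( - 1 ) * 41^1 = -37884/299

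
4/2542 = 2/1271 = 0.00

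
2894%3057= 2894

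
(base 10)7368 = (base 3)101002220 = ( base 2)1110011001000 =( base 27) a2o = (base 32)768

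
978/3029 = 978/3029  =  0.32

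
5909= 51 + 5858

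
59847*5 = 299235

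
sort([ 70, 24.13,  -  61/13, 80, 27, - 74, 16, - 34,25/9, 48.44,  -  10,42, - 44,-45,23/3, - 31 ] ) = [ -74,- 45,-44,  -  34,  -  31 , - 10, - 61/13,25/9, 23/3,16,24.13,27, 42,48.44, 70,80 ] 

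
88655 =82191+6464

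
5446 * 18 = 98028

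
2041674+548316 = 2589990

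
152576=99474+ 53102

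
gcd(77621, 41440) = 1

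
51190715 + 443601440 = 494792155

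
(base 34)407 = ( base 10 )4631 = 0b1001000010111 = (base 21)aab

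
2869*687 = 1971003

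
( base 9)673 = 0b1000101000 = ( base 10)552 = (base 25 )m2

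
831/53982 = 277/17994 = 0.02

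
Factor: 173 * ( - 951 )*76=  - 12503748=-2^2 * 3^1 * 19^1*173^1*317^1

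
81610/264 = 309 + 17/132=309.13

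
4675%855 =400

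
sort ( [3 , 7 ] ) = [3,7]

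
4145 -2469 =1676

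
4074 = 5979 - 1905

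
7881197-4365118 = 3516079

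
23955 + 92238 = 116193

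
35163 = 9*3907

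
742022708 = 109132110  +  632890598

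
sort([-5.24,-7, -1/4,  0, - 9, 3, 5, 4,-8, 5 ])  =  [ - 9 , - 8,  -  7, - 5.24, - 1/4, 0,  3, 4,5, 5]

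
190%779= 190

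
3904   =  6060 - 2156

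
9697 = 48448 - 38751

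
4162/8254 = 2081/4127=0.50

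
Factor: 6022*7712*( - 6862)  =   - 2^7*47^1*73^1*241^1*3011^1 =- 318682698368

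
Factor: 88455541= 88455541^1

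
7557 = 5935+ 1622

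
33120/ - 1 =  - 33120 + 0/1 = - 33120.00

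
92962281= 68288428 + 24673853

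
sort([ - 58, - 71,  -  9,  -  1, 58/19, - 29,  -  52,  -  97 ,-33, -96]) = [  -  97, - 96,-71, - 58 , - 52, - 33 , - 29,  -  9,-1,58/19]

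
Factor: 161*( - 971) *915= -3^1 *5^1*7^1  *  23^1*61^1*971^1 =- 143042865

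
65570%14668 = 6898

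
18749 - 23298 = - 4549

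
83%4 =3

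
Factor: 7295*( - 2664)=-2^3*3^2 * 5^1*37^1*1459^1 = - 19433880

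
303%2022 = 303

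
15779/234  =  67+101/234 = 67.43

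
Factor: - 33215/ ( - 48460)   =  2^(-2)*7^1*13^1*73^1*2423^ ( - 1) = 6643/9692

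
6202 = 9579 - 3377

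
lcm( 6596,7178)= 244052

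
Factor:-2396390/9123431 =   -  2^1*5^1*43^1  *  101^( - 1)*103^(-1 ) *877^( - 1)*5573^1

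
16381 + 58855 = 75236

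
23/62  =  23/62 = 0.37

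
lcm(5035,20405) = 387695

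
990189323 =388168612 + 602020711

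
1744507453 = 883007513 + 861499940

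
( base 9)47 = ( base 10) 43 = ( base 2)101011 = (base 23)1K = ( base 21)21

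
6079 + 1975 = 8054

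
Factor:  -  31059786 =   -  2^1*3^1*5176631^1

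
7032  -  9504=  - 2472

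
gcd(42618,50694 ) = 6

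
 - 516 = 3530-4046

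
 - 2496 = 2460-4956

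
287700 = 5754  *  50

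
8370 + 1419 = 9789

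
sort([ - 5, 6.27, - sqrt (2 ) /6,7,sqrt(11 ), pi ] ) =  [ - 5,  -  sqrt( 2)/6,pi,sqrt( 11), 6.27,7]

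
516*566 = 292056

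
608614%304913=303701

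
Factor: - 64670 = -2^1*5^1*29^1*223^1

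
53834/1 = 53834  =  53834.00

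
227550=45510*5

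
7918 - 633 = 7285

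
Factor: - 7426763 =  - 31^1*107^1*2239^1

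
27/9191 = 27/9191= 0.00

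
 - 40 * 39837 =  - 1593480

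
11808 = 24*492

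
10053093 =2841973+7211120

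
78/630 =13/105= 0.12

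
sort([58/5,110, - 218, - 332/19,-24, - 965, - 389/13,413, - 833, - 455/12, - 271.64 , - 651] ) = [ - 965, - 833,- 651, - 271.64,-218, - 455/12, - 389/13, - 24, - 332/19,58/5,110, 413 ]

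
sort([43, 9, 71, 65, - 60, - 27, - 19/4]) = [ - 60, - 27, - 19/4, 9,  43,  65,71]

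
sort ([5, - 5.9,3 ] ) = [-5.9,3 , 5 ] 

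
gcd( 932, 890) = 2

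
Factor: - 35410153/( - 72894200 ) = 2^( - 3)*5^( - 2 ) *31^1*364471^ ( - 1 )*1142263^1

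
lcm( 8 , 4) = 8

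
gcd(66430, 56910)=70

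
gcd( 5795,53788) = 1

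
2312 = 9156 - 6844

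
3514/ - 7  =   - 502/1 = -502.00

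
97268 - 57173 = 40095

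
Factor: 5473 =13^1*421^1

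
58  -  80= - 22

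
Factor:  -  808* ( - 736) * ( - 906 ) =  - 2^9  *3^1*23^1*101^1 * 151^1 = - 538787328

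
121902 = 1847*66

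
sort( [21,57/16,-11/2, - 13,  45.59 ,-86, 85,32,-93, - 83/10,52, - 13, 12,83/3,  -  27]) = [ - 93, - 86,-27, - 13,  -  13, -83/10,-11/2, 57/16, 12,21,  83/3,32,45.59, 52,85] 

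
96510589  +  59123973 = 155634562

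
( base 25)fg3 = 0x2632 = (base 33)8wa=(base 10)9778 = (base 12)57AA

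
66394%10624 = 2650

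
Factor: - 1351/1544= - 7/8= - 2^( - 3 )*7^1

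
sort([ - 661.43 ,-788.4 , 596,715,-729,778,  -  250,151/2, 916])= [-788.4 ,-729,-661.43, - 250,151/2, 596,  715, 778,916]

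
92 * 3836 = 352912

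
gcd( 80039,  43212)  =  1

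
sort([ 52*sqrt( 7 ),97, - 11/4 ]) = [ - 11/4, 97,52*sqrt( 7) ]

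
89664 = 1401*64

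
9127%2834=625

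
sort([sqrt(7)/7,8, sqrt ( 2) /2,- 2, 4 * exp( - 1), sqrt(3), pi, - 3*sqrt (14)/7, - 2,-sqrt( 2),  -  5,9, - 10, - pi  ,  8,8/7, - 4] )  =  [ - 10,-5, -4, -pi,-2, - 2, - 3*sqrt (14)/7,  -  sqrt(  2 ) , sqrt(7)/7,sqrt( 2 ) /2, 8/7,4*exp( - 1) , sqrt (3 ) , pi, 8, 8,  9 ]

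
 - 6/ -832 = 3/416 = 0.01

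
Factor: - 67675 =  - 5^2 * 2707^1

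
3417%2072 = 1345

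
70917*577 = 40919109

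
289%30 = 19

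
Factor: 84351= 3^1*31^1* 907^1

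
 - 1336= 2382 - 3718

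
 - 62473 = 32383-94856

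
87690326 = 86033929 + 1656397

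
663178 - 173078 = 490100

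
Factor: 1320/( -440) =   -  3^1=- 3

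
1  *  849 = 849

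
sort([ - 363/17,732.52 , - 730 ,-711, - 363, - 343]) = [ - 730, - 711, -363,  -  343, - 363/17,732.52 ] 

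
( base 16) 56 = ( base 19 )4A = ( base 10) 86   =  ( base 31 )2o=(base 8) 126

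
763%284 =195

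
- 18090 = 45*( - 402)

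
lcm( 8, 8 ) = 8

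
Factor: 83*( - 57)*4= -2^2*3^1 *19^1*83^1  =  -  18924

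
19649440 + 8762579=28412019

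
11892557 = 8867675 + 3024882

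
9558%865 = 43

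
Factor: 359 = 359^1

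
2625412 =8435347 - 5809935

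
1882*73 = 137386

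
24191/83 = 24191/83 = 291.46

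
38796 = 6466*6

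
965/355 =193/71 = 2.72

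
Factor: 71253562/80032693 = 2^1*13^ ( - 1)*17^1*19^( - 1)*31^1*67^1*223^( - 1)*1009^1*1453^( - 1)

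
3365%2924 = 441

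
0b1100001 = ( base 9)117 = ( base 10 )97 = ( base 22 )49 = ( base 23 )45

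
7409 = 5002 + 2407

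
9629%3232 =3165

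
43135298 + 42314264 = 85449562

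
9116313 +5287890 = 14404203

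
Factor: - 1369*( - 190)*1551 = 2^1*3^1*5^1*11^1*19^1*37^2*47^1  =  403430610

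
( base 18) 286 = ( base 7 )2220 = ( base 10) 798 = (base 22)1e6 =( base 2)1100011110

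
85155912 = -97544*(  -  873)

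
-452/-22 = 20 + 6/11 = 20.55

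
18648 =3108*6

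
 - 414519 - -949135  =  534616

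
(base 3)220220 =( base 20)1DC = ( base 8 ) 1240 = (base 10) 672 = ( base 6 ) 3040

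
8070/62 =4035/31 = 130.16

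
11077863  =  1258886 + 9818977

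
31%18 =13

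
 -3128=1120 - 4248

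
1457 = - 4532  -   - 5989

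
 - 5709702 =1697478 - 7407180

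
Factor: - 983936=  - 2^7*7687^1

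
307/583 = 307/583  =  0.53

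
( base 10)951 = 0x3B7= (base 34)rx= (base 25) 1d1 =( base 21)236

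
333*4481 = 1492173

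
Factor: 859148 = 2^2 * 214787^1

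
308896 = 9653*32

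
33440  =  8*4180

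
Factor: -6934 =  - 2^1*3467^1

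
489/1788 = 163/596 = 0.27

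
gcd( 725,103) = 1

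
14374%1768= 230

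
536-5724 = -5188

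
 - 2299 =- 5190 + 2891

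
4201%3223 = 978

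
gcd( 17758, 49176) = 1366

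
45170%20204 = 4762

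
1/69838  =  1/69838=0.00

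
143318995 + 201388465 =344707460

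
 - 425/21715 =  - 85/4343 = - 0.02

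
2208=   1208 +1000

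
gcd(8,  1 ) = 1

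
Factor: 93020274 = 2^1*3^2*31^1*166703^1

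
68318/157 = 435  +  23/157 = 435.15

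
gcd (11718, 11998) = 14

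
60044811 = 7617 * 7883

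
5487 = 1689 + 3798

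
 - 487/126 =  - 487/126= - 3.87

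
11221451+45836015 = 57057466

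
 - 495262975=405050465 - 900313440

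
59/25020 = 59/25020   =  0.00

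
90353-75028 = 15325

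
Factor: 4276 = 2^2*1069^1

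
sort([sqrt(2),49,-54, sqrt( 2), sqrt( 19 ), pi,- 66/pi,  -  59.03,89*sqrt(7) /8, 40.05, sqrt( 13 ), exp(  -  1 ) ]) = [ - 59.03, - 54, - 66/pi, exp(  -  1),  sqrt(2 ),sqrt( 2) , pi,sqrt ( 13), sqrt(19),89*sqrt (7)/8,40.05,49 ] 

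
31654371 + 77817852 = 109472223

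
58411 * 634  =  37032574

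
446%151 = 144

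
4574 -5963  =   - 1389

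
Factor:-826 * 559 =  - 2^1 * 7^1 * 13^1 * 43^1*59^1= - 461734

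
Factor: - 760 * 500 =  - 2^5 * 5^4*19^1  =  - 380000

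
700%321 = 58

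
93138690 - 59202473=33936217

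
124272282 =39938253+84334029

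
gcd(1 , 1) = 1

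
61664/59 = 1045 + 9/59 = 1045.15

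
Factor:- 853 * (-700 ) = 2^2 * 5^2*7^1 * 853^1 = 597100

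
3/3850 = 3/3850 = 0.00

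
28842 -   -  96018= 124860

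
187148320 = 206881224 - 19732904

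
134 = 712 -578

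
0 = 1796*0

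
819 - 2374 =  -1555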